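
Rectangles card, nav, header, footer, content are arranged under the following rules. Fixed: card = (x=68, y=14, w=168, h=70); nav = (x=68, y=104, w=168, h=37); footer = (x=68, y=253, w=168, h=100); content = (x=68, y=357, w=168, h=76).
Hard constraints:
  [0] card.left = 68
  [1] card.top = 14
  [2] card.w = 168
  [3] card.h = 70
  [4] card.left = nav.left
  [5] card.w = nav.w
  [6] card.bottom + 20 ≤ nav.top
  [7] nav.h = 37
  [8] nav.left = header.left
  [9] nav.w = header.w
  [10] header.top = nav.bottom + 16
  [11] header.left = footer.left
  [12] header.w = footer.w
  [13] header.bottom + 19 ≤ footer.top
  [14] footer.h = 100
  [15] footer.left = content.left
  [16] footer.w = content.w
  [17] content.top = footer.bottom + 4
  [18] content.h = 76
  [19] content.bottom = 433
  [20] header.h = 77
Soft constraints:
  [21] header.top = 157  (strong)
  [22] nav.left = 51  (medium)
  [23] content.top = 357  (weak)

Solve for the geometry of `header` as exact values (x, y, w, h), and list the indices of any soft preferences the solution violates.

header = (x=68, y=157, w=168, h=77)
violated soft preferences: 22

1. header.x = 68  [nav.left = header.left]
2. header.w = 168  [nav.w = header.w]
3. header.y = 157  [header.top = nav.bottom + 16]
4. header.h = 77  [header.h = 77]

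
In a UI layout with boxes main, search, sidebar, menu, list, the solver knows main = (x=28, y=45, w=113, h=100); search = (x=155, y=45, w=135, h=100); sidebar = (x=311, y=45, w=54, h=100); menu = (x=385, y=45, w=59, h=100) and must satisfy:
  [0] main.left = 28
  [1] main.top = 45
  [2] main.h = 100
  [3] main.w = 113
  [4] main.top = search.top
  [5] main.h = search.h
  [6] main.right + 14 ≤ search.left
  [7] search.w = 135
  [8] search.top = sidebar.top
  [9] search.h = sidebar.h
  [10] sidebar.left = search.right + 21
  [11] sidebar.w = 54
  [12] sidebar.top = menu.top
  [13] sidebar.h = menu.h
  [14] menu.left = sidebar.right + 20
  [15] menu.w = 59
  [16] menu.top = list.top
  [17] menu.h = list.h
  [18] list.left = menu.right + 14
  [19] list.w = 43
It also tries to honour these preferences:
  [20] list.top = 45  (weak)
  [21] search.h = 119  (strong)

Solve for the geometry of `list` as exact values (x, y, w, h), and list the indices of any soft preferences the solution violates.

1. list.y = 45  [menu.top = list.top]
2. list.h = 100  [menu.h = list.h]
3. list.x = 458  [list.left = menu.right + 14]
4. list.w = 43  [list.w = 43]

list = (x=458, y=45, w=43, h=100)
violated soft preferences: 21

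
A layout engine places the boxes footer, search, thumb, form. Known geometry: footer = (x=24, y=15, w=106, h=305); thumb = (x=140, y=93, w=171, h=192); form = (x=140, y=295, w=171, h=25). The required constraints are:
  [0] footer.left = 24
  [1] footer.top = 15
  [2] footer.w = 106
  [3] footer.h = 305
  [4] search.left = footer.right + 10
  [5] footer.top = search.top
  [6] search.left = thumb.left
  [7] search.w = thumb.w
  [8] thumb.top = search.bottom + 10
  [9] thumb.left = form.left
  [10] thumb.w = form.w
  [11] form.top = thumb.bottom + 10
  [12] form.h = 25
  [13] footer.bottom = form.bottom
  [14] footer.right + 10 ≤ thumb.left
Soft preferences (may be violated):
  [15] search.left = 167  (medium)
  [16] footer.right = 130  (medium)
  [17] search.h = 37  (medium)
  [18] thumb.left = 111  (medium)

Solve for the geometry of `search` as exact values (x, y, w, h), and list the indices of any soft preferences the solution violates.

search = (x=140, y=15, w=171, h=68)
violated soft preferences: 15, 17, 18

1. search.x = 140  [search.left = footer.right + 10]
2. search.y = 15  [footer.top = search.top]
3. search.w = 171  [search.w = thumb.w]
4. search.h = 68  [thumb.top = search.bottom + 10]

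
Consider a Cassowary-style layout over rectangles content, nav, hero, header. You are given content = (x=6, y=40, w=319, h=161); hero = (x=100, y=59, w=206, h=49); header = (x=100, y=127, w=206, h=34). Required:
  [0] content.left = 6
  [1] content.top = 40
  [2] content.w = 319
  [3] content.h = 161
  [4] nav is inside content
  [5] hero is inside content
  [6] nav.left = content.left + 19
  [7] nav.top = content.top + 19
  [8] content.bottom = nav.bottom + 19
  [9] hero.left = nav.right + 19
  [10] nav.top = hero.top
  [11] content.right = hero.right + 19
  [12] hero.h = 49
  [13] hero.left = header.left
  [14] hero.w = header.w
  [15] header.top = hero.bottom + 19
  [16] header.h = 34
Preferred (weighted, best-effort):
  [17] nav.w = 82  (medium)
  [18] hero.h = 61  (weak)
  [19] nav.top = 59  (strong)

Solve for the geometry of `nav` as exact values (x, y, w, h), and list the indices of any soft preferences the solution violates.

nav = (x=25, y=59, w=56, h=123)
violated soft preferences: 17, 18

1. nav.x = 25  [nav.left = content.left + 19]
2. nav.y = 59  [nav.top = content.top + 19]
3. nav.h = 123  [content.bottom = nav.bottom + 19]
4. nav.w = 56  [hero.left = nav.right + 19]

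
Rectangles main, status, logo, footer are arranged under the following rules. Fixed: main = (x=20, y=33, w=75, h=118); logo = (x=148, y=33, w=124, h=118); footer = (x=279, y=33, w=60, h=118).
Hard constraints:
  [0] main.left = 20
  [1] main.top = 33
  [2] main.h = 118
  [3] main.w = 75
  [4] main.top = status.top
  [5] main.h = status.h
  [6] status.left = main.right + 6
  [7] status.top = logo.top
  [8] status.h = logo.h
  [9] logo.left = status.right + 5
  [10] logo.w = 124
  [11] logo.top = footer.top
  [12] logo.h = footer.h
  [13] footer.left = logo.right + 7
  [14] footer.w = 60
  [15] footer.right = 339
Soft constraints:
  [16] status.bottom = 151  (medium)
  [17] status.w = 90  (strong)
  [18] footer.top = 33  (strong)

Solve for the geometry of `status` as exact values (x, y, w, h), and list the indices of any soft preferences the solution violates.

status = (x=101, y=33, w=42, h=118)
violated soft preferences: 17

1. status.y = 33  [main.top = status.top]
2. status.h = 118  [main.h = status.h]
3. status.x = 101  [status.left = main.right + 6]
4. status.w = 42  [logo.left = status.right + 5]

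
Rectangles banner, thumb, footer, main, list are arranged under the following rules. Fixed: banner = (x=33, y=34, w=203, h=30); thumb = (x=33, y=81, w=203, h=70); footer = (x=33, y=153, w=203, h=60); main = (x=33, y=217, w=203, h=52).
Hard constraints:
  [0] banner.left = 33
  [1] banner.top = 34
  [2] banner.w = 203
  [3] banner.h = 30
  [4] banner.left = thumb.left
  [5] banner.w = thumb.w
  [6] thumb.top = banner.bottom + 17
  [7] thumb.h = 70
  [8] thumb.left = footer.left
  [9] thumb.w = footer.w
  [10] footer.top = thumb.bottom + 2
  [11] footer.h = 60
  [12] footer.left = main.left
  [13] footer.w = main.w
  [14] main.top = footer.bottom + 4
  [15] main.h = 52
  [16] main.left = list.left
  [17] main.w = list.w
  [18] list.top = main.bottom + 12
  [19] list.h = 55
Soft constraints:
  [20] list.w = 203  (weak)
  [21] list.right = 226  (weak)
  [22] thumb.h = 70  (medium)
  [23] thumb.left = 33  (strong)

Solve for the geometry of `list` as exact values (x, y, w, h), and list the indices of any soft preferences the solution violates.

list = (x=33, y=281, w=203, h=55)
violated soft preferences: 21

1. list.x = 33  [main.left = list.left]
2. list.w = 203  [main.w = list.w]
3. list.y = 281  [list.top = main.bottom + 12]
4. list.h = 55  [list.h = 55]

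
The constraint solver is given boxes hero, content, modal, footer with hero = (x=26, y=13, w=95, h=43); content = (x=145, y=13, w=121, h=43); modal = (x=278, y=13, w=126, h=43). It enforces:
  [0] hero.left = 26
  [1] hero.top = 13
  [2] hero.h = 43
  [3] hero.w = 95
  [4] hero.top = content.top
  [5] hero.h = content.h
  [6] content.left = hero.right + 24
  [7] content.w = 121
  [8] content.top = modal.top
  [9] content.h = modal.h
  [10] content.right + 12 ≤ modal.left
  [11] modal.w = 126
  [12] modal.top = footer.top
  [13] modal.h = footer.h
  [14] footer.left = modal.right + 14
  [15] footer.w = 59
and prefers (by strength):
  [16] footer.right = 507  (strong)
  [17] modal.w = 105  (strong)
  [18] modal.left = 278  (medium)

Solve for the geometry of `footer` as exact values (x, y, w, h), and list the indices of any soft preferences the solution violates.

1. footer.y = 13  [modal.top = footer.top]
2. footer.h = 43  [modal.h = footer.h]
3. footer.x = 418  [footer.left = modal.right + 14]
4. footer.w = 59  [footer.w = 59]

footer = (x=418, y=13, w=59, h=43)
violated soft preferences: 16, 17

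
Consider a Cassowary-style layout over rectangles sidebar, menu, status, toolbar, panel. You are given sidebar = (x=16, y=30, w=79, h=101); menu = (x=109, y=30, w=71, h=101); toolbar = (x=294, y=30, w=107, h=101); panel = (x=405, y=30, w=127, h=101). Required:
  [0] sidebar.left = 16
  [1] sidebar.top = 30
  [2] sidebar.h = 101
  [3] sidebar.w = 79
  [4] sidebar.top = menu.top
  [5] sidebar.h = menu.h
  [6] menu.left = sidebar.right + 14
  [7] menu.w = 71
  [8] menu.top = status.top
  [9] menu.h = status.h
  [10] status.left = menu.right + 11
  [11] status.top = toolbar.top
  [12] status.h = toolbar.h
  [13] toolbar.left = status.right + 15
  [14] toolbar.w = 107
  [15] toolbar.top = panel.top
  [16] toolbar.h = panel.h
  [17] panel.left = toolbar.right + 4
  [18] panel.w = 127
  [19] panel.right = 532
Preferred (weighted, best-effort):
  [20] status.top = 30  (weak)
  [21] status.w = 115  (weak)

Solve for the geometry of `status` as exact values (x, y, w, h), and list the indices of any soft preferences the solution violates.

status = (x=191, y=30, w=88, h=101)
violated soft preferences: 21

1. status.y = 30  [menu.top = status.top]
2. status.h = 101  [menu.h = status.h]
3. status.x = 191  [status.left = menu.right + 11]
4. status.w = 88  [toolbar.left = status.right + 15]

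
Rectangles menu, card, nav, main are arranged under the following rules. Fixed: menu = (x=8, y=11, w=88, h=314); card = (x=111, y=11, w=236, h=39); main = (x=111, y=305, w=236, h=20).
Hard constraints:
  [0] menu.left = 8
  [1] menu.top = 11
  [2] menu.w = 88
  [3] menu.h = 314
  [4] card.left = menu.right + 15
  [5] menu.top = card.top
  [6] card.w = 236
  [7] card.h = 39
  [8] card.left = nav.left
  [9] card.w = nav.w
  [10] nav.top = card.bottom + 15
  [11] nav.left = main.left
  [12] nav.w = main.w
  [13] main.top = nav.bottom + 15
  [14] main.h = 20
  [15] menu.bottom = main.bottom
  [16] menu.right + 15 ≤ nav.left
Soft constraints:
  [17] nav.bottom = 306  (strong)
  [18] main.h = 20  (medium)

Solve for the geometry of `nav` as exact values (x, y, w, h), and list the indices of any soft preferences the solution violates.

1. nav.x = 111  [card.left = nav.left]
2. nav.w = 236  [card.w = nav.w]
3. nav.y = 65  [nav.top = card.bottom + 15]
4. nav.h = 225  [main.top = nav.bottom + 15]

nav = (x=111, y=65, w=236, h=225)
violated soft preferences: 17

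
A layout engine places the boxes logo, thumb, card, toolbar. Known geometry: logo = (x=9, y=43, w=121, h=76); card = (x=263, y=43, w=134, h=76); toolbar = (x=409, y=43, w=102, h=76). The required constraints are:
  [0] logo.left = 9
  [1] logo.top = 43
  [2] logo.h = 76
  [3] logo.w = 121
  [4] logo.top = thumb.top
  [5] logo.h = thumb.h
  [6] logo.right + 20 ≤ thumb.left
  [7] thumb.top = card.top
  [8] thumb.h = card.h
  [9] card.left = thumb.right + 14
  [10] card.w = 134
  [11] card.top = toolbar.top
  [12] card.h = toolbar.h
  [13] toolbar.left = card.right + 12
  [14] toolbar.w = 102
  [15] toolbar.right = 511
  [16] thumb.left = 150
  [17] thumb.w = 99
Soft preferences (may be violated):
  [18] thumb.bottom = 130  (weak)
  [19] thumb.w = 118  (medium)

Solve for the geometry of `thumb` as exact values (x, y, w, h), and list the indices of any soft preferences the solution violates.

thumb = (x=150, y=43, w=99, h=76)
violated soft preferences: 18, 19

1. thumb.y = 43  [logo.top = thumb.top]
2. thumb.h = 76  [logo.h = thumb.h]
3. thumb.x = 150  [thumb.left = 150]
4. thumb.w = 99  [thumb.w = 99]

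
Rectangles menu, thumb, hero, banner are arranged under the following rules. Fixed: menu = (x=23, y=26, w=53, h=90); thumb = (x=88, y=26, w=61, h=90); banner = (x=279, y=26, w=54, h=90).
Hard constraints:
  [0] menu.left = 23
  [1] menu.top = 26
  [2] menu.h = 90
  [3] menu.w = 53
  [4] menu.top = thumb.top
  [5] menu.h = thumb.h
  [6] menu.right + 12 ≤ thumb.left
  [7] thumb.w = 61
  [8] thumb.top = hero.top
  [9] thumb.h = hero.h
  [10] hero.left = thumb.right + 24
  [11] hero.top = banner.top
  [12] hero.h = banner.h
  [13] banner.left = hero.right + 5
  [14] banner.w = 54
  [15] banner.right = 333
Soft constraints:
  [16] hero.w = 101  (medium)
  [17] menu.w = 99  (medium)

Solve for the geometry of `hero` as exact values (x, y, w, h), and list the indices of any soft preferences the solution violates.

1. hero.y = 26  [thumb.top = hero.top]
2. hero.h = 90  [thumb.h = hero.h]
3. hero.x = 173  [hero.left = thumb.right + 24]
4. hero.w = 101  [banner.left = hero.right + 5]

hero = (x=173, y=26, w=101, h=90)
violated soft preferences: 17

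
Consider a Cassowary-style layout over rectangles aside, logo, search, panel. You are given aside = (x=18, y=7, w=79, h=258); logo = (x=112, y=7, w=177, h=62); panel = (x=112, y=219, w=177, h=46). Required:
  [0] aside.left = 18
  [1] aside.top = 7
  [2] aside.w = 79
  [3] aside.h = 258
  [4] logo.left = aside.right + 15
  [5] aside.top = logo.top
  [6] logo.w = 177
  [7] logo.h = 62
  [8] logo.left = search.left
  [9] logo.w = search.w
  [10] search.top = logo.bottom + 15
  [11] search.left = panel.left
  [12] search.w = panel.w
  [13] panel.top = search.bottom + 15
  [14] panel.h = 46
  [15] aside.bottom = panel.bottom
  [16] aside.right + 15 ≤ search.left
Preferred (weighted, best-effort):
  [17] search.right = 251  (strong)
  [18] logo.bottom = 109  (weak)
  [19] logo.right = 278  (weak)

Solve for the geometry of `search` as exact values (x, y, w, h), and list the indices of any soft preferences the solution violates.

1. search.x = 112  [logo.left = search.left]
2. search.w = 177  [logo.w = search.w]
3. search.y = 84  [search.top = logo.bottom + 15]
4. search.h = 120  [panel.top = search.bottom + 15]

search = (x=112, y=84, w=177, h=120)
violated soft preferences: 17, 18, 19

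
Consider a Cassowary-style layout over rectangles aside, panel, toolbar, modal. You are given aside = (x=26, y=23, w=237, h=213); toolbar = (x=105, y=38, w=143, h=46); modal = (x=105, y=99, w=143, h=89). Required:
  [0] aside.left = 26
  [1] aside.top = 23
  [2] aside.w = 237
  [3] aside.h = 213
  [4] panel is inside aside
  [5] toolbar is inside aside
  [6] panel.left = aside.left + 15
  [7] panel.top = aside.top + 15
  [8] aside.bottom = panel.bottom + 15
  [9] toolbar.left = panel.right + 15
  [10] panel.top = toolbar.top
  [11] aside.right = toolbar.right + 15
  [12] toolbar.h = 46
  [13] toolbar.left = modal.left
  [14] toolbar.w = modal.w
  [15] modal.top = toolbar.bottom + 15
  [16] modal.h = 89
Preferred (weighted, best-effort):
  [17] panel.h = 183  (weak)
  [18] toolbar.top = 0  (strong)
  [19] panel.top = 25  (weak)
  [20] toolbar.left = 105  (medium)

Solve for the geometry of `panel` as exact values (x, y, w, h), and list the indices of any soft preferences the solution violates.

panel = (x=41, y=38, w=49, h=183)
violated soft preferences: 18, 19

1. panel.x = 41  [panel.left = aside.left + 15]
2. panel.y = 38  [panel.top = aside.top + 15]
3. panel.h = 183  [aside.bottom = panel.bottom + 15]
4. panel.w = 49  [toolbar.left = panel.right + 15]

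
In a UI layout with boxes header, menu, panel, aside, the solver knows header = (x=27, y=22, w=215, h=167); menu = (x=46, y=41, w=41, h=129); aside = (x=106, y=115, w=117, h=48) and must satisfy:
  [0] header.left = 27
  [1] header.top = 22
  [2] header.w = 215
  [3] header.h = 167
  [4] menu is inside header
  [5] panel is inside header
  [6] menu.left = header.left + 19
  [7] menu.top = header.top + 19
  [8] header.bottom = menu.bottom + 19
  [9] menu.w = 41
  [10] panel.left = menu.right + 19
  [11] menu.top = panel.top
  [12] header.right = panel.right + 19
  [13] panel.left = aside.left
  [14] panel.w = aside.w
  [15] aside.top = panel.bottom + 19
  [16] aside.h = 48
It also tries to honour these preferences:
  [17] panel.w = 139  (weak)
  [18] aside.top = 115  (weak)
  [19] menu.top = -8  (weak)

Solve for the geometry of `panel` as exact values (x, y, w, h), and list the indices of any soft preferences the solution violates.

panel = (x=106, y=41, w=117, h=55)
violated soft preferences: 17, 19

1. panel.x = 106  [panel.left = menu.right + 19]
2. panel.y = 41  [menu.top = panel.top]
3. panel.w = 117  [header.right = panel.right + 19]
4. panel.h = 55  [aside.top = panel.bottom + 19]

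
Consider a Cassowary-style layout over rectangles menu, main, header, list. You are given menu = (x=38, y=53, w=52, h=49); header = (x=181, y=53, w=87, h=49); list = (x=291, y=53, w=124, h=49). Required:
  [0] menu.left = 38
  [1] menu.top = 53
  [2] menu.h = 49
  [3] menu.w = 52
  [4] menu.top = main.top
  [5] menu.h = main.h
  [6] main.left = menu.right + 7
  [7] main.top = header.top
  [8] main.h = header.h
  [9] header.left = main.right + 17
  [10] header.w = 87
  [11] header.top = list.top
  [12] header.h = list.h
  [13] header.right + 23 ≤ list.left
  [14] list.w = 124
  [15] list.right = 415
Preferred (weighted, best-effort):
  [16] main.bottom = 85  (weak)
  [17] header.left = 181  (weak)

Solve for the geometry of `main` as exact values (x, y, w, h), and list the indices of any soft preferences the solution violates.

1. main.y = 53  [menu.top = main.top]
2. main.h = 49  [menu.h = main.h]
3. main.x = 97  [main.left = menu.right + 7]
4. main.w = 67  [header.left = main.right + 17]

main = (x=97, y=53, w=67, h=49)
violated soft preferences: 16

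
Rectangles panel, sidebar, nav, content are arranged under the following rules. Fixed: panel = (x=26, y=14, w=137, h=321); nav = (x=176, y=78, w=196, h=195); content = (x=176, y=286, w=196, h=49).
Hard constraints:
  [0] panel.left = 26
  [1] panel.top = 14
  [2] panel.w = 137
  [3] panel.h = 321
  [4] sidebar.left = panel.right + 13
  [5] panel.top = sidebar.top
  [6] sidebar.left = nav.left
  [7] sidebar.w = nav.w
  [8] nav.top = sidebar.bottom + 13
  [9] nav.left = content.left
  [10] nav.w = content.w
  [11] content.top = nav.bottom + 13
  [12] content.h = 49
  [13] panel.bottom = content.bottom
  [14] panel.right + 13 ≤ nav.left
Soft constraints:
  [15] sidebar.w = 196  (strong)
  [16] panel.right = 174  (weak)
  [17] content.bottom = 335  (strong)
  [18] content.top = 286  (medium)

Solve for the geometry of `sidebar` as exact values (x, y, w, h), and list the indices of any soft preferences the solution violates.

sidebar = (x=176, y=14, w=196, h=51)
violated soft preferences: 16

1. sidebar.x = 176  [sidebar.left = panel.right + 13]
2. sidebar.y = 14  [panel.top = sidebar.top]
3. sidebar.w = 196  [sidebar.w = nav.w]
4. sidebar.h = 51  [nav.top = sidebar.bottom + 13]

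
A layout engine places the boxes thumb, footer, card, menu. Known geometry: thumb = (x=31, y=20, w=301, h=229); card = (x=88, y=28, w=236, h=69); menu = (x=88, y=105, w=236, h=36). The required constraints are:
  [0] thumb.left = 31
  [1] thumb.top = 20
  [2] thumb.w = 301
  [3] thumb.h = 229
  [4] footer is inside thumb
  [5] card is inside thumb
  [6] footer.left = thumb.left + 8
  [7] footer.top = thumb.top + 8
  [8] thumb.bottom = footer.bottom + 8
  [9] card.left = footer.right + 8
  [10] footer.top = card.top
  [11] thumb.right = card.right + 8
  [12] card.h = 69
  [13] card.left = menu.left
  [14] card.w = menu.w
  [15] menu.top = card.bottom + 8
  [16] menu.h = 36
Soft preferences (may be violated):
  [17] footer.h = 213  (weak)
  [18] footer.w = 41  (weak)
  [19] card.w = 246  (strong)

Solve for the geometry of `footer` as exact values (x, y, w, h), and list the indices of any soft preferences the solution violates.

1. footer.x = 39  [footer.left = thumb.left + 8]
2. footer.y = 28  [footer.top = thumb.top + 8]
3. footer.h = 213  [thumb.bottom = footer.bottom + 8]
4. footer.w = 41  [card.left = footer.right + 8]

footer = (x=39, y=28, w=41, h=213)
violated soft preferences: 19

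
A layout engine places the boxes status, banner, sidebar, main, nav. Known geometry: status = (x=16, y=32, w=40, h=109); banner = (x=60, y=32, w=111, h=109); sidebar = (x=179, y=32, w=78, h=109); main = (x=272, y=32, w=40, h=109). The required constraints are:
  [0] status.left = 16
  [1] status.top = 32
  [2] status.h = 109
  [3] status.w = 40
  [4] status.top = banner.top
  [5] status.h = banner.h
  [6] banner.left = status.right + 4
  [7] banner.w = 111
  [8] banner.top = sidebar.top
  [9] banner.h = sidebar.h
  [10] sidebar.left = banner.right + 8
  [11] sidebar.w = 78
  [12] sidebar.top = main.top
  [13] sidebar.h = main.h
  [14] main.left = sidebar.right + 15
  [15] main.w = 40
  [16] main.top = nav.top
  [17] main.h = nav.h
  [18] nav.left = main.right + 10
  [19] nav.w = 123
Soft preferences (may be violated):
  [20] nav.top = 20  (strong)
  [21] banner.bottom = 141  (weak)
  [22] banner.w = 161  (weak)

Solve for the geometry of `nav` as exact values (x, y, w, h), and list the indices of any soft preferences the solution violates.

1. nav.y = 32  [main.top = nav.top]
2. nav.h = 109  [main.h = nav.h]
3. nav.x = 322  [nav.left = main.right + 10]
4. nav.w = 123  [nav.w = 123]

nav = (x=322, y=32, w=123, h=109)
violated soft preferences: 20, 22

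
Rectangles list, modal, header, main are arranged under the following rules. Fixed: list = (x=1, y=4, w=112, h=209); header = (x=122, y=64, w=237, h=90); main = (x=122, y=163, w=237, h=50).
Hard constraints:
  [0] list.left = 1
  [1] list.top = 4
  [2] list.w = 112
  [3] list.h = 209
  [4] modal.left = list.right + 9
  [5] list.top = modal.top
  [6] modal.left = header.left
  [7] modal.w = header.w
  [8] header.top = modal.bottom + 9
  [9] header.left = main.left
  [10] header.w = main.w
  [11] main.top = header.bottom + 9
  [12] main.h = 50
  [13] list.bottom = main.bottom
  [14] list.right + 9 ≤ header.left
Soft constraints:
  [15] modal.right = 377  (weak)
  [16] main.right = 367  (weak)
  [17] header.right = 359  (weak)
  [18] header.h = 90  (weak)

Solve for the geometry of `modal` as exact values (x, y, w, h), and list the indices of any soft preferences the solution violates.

modal = (x=122, y=4, w=237, h=51)
violated soft preferences: 15, 16

1. modal.x = 122  [modal.left = list.right + 9]
2. modal.y = 4  [list.top = modal.top]
3. modal.w = 237  [modal.w = header.w]
4. modal.h = 51  [header.top = modal.bottom + 9]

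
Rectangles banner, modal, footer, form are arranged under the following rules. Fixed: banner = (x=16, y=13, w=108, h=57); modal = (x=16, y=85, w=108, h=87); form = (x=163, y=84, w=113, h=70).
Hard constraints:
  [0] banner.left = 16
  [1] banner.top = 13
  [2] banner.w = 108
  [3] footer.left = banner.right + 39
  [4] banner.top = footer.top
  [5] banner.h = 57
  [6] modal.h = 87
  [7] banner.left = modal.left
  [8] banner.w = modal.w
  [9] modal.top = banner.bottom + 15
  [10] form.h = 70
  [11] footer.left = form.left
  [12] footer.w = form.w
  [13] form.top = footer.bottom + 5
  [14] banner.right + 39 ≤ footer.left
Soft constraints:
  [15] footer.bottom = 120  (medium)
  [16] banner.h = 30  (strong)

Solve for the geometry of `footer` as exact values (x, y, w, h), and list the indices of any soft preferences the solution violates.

1. footer.x = 163  [footer.left = banner.right + 39]
2. footer.y = 13  [banner.top = footer.top]
3. footer.w = 113  [footer.w = form.w]
4. footer.h = 66  [form.top = footer.bottom + 5]

footer = (x=163, y=13, w=113, h=66)
violated soft preferences: 15, 16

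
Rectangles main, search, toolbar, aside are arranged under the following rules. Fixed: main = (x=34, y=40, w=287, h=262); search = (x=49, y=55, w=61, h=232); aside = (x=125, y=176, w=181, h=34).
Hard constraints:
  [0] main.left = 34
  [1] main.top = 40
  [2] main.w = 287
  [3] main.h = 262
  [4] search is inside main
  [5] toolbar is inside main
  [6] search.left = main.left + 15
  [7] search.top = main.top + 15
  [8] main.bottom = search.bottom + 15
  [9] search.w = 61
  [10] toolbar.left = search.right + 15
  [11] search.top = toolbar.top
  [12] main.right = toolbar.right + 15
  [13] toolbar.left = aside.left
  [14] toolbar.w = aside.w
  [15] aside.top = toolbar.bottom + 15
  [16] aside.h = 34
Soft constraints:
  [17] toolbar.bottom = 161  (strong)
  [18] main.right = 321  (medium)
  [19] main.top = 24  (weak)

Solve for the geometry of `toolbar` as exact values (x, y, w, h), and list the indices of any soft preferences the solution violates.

1. toolbar.x = 125  [toolbar.left = search.right + 15]
2. toolbar.y = 55  [search.top = toolbar.top]
3. toolbar.w = 181  [main.right = toolbar.right + 15]
4. toolbar.h = 106  [aside.top = toolbar.bottom + 15]

toolbar = (x=125, y=55, w=181, h=106)
violated soft preferences: 19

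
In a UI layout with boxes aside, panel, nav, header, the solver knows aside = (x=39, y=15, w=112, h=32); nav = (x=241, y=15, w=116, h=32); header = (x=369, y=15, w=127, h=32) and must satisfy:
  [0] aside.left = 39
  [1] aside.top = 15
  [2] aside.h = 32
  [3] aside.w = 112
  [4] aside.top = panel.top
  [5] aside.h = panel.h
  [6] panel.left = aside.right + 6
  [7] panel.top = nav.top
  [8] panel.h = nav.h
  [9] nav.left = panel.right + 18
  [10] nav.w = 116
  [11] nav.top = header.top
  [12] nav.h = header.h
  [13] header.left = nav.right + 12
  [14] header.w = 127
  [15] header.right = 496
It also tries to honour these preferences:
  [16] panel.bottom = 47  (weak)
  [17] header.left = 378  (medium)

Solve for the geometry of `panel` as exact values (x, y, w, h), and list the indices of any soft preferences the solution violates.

panel = (x=157, y=15, w=66, h=32)
violated soft preferences: 17

1. panel.y = 15  [aside.top = panel.top]
2. panel.h = 32  [aside.h = panel.h]
3. panel.x = 157  [panel.left = aside.right + 6]
4. panel.w = 66  [nav.left = panel.right + 18]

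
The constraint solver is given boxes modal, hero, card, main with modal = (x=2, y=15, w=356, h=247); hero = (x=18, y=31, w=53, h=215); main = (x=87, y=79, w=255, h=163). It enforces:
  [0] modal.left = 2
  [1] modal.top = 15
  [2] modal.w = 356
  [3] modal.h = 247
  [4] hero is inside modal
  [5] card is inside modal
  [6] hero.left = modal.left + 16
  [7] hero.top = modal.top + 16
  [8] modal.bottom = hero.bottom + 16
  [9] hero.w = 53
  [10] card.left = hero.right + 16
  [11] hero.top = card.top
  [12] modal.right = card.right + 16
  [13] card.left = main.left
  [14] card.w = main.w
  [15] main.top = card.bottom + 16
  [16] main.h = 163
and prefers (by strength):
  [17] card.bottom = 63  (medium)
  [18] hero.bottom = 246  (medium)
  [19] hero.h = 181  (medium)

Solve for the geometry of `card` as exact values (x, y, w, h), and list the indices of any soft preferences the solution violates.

1. card.x = 87  [card.left = hero.right + 16]
2. card.y = 31  [hero.top = card.top]
3. card.w = 255  [modal.right = card.right + 16]
4. card.h = 32  [main.top = card.bottom + 16]

card = (x=87, y=31, w=255, h=32)
violated soft preferences: 19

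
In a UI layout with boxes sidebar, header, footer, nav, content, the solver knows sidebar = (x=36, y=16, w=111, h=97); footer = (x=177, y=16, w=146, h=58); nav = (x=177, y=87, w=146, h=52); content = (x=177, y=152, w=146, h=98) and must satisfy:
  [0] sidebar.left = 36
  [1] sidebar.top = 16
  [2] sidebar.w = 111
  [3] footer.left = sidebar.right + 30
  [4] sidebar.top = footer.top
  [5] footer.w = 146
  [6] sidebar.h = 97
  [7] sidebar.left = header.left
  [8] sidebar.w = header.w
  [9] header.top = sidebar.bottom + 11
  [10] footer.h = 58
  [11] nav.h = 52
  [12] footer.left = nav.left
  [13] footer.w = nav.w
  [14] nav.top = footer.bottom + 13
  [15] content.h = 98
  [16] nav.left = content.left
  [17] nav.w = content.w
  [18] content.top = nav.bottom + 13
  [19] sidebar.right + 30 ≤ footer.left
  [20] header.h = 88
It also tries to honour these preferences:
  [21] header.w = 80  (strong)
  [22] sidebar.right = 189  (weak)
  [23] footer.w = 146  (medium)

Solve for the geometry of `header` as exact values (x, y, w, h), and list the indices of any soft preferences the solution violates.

1. header.x = 36  [sidebar.left = header.left]
2. header.w = 111  [sidebar.w = header.w]
3. header.y = 124  [header.top = sidebar.bottom + 11]
4. header.h = 88  [header.h = 88]

header = (x=36, y=124, w=111, h=88)
violated soft preferences: 21, 22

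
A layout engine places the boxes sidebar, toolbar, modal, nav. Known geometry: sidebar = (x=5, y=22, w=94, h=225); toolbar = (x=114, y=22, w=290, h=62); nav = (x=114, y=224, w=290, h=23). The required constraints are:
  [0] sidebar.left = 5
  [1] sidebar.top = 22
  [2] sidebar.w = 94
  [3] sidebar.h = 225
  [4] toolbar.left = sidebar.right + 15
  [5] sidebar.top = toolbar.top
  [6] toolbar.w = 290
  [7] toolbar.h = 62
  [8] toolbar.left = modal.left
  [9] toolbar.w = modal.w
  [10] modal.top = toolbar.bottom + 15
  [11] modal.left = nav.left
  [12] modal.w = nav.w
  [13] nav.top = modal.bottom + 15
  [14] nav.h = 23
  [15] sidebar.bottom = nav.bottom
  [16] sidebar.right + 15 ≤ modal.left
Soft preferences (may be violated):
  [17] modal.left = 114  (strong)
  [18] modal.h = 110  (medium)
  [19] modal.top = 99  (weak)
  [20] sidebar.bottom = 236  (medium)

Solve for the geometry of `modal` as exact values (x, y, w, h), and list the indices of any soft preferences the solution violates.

modal = (x=114, y=99, w=290, h=110)
violated soft preferences: 20

1. modal.x = 114  [toolbar.left = modal.left]
2. modal.w = 290  [toolbar.w = modal.w]
3. modal.y = 99  [modal.top = toolbar.bottom + 15]
4. modal.h = 110  [nav.top = modal.bottom + 15]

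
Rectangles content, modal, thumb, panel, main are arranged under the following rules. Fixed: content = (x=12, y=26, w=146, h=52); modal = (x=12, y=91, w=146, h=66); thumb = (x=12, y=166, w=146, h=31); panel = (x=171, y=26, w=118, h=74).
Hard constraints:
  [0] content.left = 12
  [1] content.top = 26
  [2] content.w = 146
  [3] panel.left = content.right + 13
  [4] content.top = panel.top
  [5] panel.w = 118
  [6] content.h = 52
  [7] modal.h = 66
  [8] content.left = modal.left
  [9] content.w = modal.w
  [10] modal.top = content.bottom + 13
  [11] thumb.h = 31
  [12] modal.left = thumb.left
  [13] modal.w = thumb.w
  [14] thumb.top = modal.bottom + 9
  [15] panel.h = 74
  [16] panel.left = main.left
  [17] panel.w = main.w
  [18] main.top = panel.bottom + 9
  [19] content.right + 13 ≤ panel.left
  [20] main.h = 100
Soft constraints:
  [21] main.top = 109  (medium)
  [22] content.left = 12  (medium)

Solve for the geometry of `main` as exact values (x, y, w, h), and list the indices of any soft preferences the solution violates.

main = (x=171, y=109, w=118, h=100)
violated soft preferences: none

1. main.x = 171  [panel.left = main.left]
2. main.w = 118  [panel.w = main.w]
3. main.y = 109  [main.top = panel.bottom + 9]
4. main.h = 100  [main.h = 100]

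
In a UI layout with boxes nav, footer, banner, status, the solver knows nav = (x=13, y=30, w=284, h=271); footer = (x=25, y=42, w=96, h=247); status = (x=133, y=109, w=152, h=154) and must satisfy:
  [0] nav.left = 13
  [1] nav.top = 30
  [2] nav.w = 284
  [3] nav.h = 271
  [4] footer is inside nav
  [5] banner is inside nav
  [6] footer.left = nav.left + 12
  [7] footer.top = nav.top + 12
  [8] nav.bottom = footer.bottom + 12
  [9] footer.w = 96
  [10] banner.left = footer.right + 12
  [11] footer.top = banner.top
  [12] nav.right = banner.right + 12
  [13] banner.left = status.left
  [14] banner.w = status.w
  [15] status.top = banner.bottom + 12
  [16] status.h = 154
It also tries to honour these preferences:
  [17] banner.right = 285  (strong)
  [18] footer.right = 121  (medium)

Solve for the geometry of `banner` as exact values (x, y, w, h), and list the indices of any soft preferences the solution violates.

banner = (x=133, y=42, w=152, h=55)
violated soft preferences: none

1. banner.x = 133  [banner.left = footer.right + 12]
2. banner.y = 42  [footer.top = banner.top]
3. banner.w = 152  [nav.right = banner.right + 12]
4. banner.h = 55  [status.top = banner.bottom + 12]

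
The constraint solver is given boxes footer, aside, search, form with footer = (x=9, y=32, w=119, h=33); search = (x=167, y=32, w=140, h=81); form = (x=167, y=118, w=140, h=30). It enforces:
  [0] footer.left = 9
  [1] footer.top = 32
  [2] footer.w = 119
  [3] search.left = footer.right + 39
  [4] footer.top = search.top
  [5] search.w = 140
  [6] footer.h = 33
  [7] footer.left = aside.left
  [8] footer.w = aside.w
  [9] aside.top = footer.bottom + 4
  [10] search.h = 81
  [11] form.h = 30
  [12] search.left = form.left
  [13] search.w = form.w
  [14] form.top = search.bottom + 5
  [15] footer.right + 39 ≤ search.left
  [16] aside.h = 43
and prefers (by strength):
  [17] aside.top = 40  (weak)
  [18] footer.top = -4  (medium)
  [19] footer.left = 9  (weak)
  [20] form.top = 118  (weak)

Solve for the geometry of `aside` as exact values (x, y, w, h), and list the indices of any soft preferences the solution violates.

1. aside.x = 9  [footer.left = aside.left]
2. aside.w = 119  [footer.w = aside.w]
3. aside.y = 69  [aside.top = footer.bottom + 4]
4. aside.h = 43  [aside.h = 43]

aside = (x=9, y=69, w=119, h=43)
violated soft preferences: 17, 18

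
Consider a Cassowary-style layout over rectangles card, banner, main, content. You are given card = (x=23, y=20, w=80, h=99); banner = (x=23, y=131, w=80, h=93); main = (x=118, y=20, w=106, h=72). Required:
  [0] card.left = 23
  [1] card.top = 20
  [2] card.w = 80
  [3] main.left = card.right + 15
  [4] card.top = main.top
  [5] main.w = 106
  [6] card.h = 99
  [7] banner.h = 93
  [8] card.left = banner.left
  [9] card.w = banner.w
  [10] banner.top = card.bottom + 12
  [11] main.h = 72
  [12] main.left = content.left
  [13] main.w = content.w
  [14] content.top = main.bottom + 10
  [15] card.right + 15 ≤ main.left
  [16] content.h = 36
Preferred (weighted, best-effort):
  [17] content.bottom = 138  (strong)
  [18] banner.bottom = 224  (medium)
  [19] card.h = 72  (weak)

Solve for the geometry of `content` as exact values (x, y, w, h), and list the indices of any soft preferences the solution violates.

content = (x=118, y=102, w=106, h=36)
violated soft preferences: 19

1. content.x = 118  [main.left = content.left]
2. content.w = 106  [main.w = content.w]
3. content.y = 102  [content.top = main.bottom + 10]
4. content.h = 36  [content.h = 36]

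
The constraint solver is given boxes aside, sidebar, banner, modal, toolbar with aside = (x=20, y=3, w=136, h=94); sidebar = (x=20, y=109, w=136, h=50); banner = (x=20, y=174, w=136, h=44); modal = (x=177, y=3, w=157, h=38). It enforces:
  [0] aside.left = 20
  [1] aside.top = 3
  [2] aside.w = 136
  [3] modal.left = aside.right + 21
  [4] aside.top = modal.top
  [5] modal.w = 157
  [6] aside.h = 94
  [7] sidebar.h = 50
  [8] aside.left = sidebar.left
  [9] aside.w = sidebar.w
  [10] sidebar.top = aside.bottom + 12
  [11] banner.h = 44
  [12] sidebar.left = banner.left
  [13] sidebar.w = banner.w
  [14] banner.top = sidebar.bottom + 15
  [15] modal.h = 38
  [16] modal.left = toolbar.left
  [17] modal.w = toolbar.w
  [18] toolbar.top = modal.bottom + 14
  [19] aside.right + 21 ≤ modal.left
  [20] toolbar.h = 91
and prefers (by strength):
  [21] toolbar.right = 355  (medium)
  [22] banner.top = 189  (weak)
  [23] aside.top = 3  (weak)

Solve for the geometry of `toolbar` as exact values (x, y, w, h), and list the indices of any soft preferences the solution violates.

toolbar = (x=177, y=55, w=157, h=91)
violated soft preferences: 21, 22

1. toolbar.x = 177  [modal.left = toolbar.left]
2. toolbar.w = 157  [modal.w = toolbar.w]
3. toolbar.y = 55  [toolbar.top = modal.bottom + 14]
4. toolbar.h = 91  [toolbar.h = 91]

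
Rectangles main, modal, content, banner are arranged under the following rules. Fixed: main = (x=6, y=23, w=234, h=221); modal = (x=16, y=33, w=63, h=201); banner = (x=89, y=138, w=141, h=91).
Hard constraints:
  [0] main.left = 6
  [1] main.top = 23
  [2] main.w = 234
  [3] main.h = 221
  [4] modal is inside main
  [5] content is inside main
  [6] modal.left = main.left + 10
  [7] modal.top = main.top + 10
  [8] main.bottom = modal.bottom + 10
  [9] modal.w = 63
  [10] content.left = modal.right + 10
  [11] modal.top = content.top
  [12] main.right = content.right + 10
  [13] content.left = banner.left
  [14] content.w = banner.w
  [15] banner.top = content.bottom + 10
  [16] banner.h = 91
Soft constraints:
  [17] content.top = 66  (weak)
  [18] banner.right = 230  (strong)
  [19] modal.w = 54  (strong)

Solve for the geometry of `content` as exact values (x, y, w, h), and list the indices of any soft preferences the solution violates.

1. content.x = 89  [content.left = modal.right + 10]
2. content.y = 33  [modal.top = content.top]
3. content.w = 141  [main.right = content.right + 10]
4. content.h = 95  [banner.top = content.bottom + 10]

content = (x=89, y=33, w=141, h=95)
violated soft preferences: 17, 19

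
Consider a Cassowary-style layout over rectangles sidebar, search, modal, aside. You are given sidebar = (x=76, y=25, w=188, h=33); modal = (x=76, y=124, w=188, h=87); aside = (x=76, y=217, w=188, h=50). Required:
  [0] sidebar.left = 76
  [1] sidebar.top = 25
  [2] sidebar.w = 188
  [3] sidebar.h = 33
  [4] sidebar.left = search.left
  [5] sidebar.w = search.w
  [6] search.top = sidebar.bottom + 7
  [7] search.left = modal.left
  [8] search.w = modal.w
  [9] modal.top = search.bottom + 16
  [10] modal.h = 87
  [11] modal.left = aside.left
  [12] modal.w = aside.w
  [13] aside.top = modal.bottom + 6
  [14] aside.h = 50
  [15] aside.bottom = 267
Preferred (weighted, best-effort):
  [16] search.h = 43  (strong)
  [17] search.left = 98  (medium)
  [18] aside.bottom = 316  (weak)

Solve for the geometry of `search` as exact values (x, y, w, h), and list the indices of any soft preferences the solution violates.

search = (x=76, y=65, w=188, h=43)
violated soft preferences: 17, 18

1. search.x = 76  [sidebar.left = search.left]
2. search.w = 188  [sidebar.w = search.w]
3. search.y = 65  [search.top = sidebar.bottom + 7]
4. search.h = 43  [modal.top = search.bottom + 16]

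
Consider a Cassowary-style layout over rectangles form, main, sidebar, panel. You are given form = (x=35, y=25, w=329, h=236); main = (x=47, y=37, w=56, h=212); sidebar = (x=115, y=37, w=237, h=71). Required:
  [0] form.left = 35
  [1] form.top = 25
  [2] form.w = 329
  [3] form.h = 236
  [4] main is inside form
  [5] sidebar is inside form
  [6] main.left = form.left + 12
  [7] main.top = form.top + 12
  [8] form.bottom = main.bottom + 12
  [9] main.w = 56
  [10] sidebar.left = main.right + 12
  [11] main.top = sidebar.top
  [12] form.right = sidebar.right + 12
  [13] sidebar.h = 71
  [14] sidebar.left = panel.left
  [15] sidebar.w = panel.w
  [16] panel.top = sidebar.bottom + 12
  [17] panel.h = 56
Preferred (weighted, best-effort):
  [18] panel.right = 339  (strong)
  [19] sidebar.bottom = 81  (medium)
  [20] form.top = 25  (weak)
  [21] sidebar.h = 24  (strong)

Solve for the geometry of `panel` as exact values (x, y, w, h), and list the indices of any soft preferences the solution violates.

panel = (x=115, y=120, w=237, h=56)
violated soft preferences: 18, 19, 21

1. panel.x = 115  [sidebar.left = panel.left]
2. panel.w = 237  [sidebar.w = panel.w]
3. panel.y = 120  [panel.top = sidebar.bottom + 12]
4. panel.h = 56  [panel.h = 56]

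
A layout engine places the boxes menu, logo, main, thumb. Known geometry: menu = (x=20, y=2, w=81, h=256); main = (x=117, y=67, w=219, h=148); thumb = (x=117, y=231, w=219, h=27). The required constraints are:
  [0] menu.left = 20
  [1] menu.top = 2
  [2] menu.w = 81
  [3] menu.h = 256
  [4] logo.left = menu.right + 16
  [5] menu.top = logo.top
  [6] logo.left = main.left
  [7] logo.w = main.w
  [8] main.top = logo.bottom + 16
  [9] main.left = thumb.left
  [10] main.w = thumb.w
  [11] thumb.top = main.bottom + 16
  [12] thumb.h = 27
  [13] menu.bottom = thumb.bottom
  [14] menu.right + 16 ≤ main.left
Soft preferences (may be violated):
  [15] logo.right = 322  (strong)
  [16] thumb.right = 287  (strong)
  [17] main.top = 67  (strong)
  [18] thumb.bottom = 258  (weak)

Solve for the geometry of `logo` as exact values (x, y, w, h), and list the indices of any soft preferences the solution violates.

1. logo.x = 117  [logo.left = menu.right + 16]
2. logo.y = 2  [menu.top = logo.top]
3. logo.w = 219  [logo.w = main.w]
4. logo.h = 49  [main.top = logo.bottom + 16]

logo = (x=117, y=2, w=219, h=49)
violated soft preferences: 15, 16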